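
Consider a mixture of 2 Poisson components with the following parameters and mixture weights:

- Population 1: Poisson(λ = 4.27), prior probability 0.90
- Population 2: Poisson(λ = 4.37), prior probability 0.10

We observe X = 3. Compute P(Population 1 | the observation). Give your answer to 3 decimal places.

0.903

Posterior ∝ prior × likelihood, so P(k | x) ∝ π_k f_k(x); normalise over all components.
Component likelihoods at x = 3:
  p_1 = 0.181424
  p_2 = 0.175965
Prior × likelihood for each component:
  π_1·p_1 = 0.90 × 0.181424 = 0.163282
  π_2·p_2 = 0.10 × 0.175965 = 0.0175965
Sum: 0.163282 + 0.0175965 = 0.180878
P(Population 1 | 3) = 0.163282 / 0.180878 ≈ 0.903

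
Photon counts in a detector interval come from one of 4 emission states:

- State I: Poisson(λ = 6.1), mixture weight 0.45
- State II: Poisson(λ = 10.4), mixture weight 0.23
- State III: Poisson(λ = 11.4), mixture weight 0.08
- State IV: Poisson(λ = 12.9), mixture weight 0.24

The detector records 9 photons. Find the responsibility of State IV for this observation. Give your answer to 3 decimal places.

0.194

Apply Bayes' rule: the posterior for each component is proportional to its prior times its likelihood at x.
Evaluate each component's likelihood at the observed value:
  p_I = e^(−6.1)·6.1^9/9! = 0.0722785
  p_II = e^(−10.4)·10.4^9/9! = 0.119364
  p_III = e^(−11.4)·11.4^9/9! = 0.100328
  p_IV = e^(−12.9)·12.9^9/9! = 0.0680998
Weight by the priors:
  w_I·p_I = 0.45 × 0.0722785 = 0.0325253
  w_II·p_II = 0.23 × 0.119364 = 0.0274538
  w_III·p_III = 0.08 × 0.100328 = 0.00802627
  w_IV·p_IV = 0.24 × 0.0680998 = 0.0163439
Normaliser: 0.0325253 + 0.0274538 + 0.00802627 + 0.0163439 = 0.0843493
P(State IV | data) = 0.0163439 / 0.0843493 ≈ 0.194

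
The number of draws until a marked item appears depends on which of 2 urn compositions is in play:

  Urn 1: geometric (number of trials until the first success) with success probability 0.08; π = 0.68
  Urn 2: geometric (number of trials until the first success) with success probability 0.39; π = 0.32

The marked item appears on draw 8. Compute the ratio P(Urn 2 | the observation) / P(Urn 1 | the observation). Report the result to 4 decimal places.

Since P(k|x) ∝ w_k f_k(x), the posterior odds are w_i f_i(x) / (w_j f_j(x)).
Component likelihoods at x = 8:
  f_1 = 0.0446277
  f_2 = 0.0122567
Odds = (0.32/0.68) × (0.0122567/0.0446277) = 0.470588 × 0.274643 ≈ 0.1292

0.1292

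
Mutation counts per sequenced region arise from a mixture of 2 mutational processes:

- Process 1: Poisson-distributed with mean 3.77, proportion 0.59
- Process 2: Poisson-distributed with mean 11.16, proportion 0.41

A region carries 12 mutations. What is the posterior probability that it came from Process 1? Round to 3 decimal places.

Apply Bayes' rule: the posterior for each component is proportional to its prior times its likelihood at x.
Poisson probabilities:
  f_1 = 0.000396706
  f_2 = 0.110894
Unnormalised posteriors:
  π_1·f_1 = 0.59 × 0.000396706 = 0.000234057
  π_2·f_2 = 0.41 × 0.110894 = 0.0454664
Sum: 0.000234057 + 0.0454664 = 0.0457005
P(Process 1 | data) = 0.000234057 / 0.0457005 ≈ 0.005

0.005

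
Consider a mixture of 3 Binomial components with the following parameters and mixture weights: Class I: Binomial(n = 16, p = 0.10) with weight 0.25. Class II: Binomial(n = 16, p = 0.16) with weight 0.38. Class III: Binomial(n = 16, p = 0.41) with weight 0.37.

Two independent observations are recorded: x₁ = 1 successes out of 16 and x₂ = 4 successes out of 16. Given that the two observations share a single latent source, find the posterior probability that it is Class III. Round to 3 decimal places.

By Bayes' theorem, P(k | x) = π_k f_k(x) / Σ_j π_j f_j(x).
Since both observations come from the same component, the likelihood for component k is f_k(x₁)·f_k(x₂).
  f_I = [C(16,1)·0.10^1·0.90^15 = 16·0.1·0.205891 = 0.329426] × [0.0514022] = 0.0169332
  f_II = [C(16,1)·0.16^1·0.84^15 = 16·0.16·0.0731458 = 0.187253] × [0.147198] = 0.0275634
  f_III = [C(16,1)·0.41^1·0.59^15 = 16·0.41·0.00036541 = 0.00239709] × [0.0915021] = 0.000219339
Multiply by the mixture weights:
  π_I·f_I = 0.25 × 0.0169332 = 0.0042333
  π_II·f_II = 0.38 × 0.0275634 = 0.0104741
  π_III·f_III = 0.37 × 0.000219339 = 8.11553e-05
Normaliser: 0.0042333 + 0.0104741 + 8.11553e-05 = 0.0147885
P(Class III | x) = 8.11553e-05 / 0.0147885 ≈ 0.005

0.005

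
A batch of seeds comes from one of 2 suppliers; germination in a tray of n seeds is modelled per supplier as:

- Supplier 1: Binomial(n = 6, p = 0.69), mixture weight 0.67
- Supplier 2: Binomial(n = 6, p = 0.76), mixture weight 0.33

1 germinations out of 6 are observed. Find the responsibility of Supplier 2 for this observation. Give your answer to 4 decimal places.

0.1311

P(component k | x) = π_k·f_k(x) / marginal(x), where marginal(x) = Σ_j π_j·f_j(x).
Binomial probabilities:
  f_1 = C(6,1)·0.69^1·0.31^5 = 6·0.69·0.00286292 = 0.0118525
  f_2 = C(6,1)·0.76^1·0.24^5 = 6·0.76·0.000796262 = 0.00363096
Prior × likelihood for each component:
  π_1·f_1 = 0.67 × 0.0118525 = 0.00794115
  π_2·f_2 = 0.33 × 0.00363096 = 0.00119822
Evidence: 0.00794115 + 0.00119822 = 0.00913937
So the posterior for Supplier 2 is 0.00119822 / 0.00913937 ≈ 0.1311.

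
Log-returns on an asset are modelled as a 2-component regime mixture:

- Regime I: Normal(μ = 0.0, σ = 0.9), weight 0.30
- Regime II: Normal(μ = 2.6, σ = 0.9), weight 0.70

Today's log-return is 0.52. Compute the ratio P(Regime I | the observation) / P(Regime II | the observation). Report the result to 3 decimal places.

Only the two components matter; the odds are (π_i f_i(x)) / (π_j f_j(x)).
Component likelihoods at x = 0.52:
  L_I = 0.375127
  L_II = 0.0306784
Odds = (0.30/0.70) × (0.375127/0.0306784) = 0.428571 × 12.2277 ≈ 5.240

5.240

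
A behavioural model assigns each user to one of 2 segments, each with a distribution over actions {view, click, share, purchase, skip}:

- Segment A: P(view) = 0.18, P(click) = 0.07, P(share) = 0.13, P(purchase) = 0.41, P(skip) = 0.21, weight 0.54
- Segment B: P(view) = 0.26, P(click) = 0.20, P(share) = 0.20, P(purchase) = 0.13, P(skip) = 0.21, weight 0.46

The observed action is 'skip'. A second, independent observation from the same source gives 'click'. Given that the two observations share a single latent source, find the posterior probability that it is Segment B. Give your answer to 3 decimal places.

The responsibility of component k is w_k f_k(x) divided by Σ_j w_j f_j(x).
Since both observations come from the same component, the likelihood for component k is f_k(x₁)·f_k(x₂).
  L_A = [P(skip | comp) = 0.21] × [0.07] = 0.0147
  L_B = [P(skip | comp) = 0.21] × [0.2] = 0.042
Unnormalised posteriors:
  w_A·L_A = 0.54 × 0.0147 = 0.007938
  w_B·L_B = 0.46 × 0.042 = 0.01932
Normaliser: 0.007938 + 0.01932 = 0.027258
So the posterior for Segment B is 0.01932 / 0.027258 ≈ 0.709.

0.709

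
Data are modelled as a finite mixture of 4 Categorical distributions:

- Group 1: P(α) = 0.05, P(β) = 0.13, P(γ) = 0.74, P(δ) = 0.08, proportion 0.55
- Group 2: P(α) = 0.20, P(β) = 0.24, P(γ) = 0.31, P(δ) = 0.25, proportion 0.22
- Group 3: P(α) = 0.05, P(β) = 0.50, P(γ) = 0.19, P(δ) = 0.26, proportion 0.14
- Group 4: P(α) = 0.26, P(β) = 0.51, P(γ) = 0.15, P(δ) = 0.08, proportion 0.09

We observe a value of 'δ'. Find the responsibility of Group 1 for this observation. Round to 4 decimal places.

Apply Bayes' rule: the posterior for each component is proportional to its prior times its likelihood at x.
Categorical probabilities:
  L_1 = P(δ | comp) = 0.08
  L_2 = P(δ | comp) = 0.25
  L_3 = P(δ | comp) = 0.26
  L_4 = P(δ | comp) = 0.08
Unnormalised posteriors:
  π_1·L_1 = 0.55 × 0.08 = 0.044
  π_2·L_2 = 0.22 × 0.25 = 0.055
  π_3·L_3 = 0.14 × 0.26 = 0.0364
  π_4·L_4 = 0.09 × 0.08 = 0.0072
Denominator: 0.044 + 0.055 + 0.0364 + 0.0072 = 0.1426
So the posterior for Group 1 is 0.044 / 0.1426 ≈ 0.3086.

0.3086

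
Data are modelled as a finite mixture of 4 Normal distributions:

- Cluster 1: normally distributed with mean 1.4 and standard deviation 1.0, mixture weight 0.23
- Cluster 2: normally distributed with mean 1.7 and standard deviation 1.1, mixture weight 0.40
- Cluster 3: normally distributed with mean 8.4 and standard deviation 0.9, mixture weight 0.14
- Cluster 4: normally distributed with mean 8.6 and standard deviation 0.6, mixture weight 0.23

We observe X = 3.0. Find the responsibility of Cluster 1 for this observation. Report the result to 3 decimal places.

0.261

By Bayes' theorem, P(k | x) = P(Z=k) f_k(x) / Σ_j P(Z=j) f_j(x).
Evaluate each component's likelihood at the observed value:
  f_1 = 0.110921
  f_2 = 0.180397
  f_3 = 6.75098e-09
  f_4 = 8.06903e-20
Unnormalised posteriors:
  P(Z=1)·f_1 = 0.23 × 0.110921 = 0.0255118
  P(Z=2)·f_2 = 0.40 × 0.180397 = 0.0721588
  P(Z=3)·f_3 = 0.14 × 6.75098e-09 = 9.45137e-10
  P(Z=4)·f_4 = 0.23 × 8.06903e-20 = 1.85588e-20
Denominator: 0.0255118 + 0.0721588 + 9.45137e-10 + 1.85588e-20 = 0.0976706
P(Cluster 1 | 3.0) ≈ 0.261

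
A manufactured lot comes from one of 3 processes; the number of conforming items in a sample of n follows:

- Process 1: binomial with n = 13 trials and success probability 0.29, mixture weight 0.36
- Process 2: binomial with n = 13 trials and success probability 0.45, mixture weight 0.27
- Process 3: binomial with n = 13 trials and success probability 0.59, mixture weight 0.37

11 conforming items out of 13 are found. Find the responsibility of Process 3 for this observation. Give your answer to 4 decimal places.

0.9364

Posterior ∝ prior × likelihood, so P(k | x) ∝ P(Z=k) f_k(x); normalise over all components.
Component likelihoods at x = 11 conforming items out of 13:
  p_1 = C(13,11)·0.29^11·0.71^2 = 78·1.22005e-06·0.5041 = 4.79722e-05
  p_2 = C(13,11)·0.45^11·0.55^2 = 78·0.000153228·0.3025 = 0.00361541
  p_3 = C(13,11)·0.59^11·0.41^2 = 78·0.00301559·0.1681 = 0.0395398
Weight by the priors:
  P(Z=1)·p_1 = 0.36 × 4.79722e-05 = 1.727e-05
  P(Z=2)·p_2 = 0.27 × 0.00361541 = 0.000976161
  P(Z=3)·p_3 = 0.37 × 0.0395398 = 0.0146297
Denominator: 1.727e-05 + 0.000976161 + 0.0146297 = 0.0156232
Responsibility of Process 3: 0.0146297 / 0.0156232 ≈ 0.9364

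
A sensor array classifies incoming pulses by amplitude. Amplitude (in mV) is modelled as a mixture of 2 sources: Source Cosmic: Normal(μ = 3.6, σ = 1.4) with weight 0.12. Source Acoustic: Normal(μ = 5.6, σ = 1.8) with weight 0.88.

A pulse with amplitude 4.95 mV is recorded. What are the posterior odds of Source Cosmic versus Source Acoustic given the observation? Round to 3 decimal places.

0.118

Only the two components matter; the odds are (P(Z=i) f_i(x)) / (P(Z=j) f_j(x)).
Component likelihoods at x = 4.95 mV:
  L_Cosmic = 0.179006
  L_Acoustic = 0.207645
Odds = (0.12/0.88) × (0.179006/0.207645) = 0.136364 × 0.862079 ≈ 0.118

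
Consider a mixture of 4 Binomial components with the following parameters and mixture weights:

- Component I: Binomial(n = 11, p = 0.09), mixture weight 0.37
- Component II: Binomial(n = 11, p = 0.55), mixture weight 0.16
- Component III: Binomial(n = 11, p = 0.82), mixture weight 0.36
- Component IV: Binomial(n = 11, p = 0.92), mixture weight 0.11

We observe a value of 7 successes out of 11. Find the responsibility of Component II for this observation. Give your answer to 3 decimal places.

0.508

By Bayes' theorem, P(k | x) = π_k f_k(x) / Σ_j π_j f_j(x).
Evaluate each component's likelihood at the observed value:
  f_I = C(11,7)·0.09^7·0.91^4 = 330·4.78297e-08·0.68575 = 1.08237e-05
  f_II = C(11,7)·0.55^7·0.45^4 = 330·0.0152244·0.0410062 = 0.206017
  f_III = C(11,7)·0.82^7·0.18^4 = 330·0.249285·0.00104976 = 0.0863577
  f_IV = C(11,7)·0.92^7·0.08^4 = 330·0.557847·4.096e-05 = 0.0075403
Weight by the priors:
  π_I·f_I = 0.37 × 1.08237e-05 = 4.00478e-06
  π_II·f_II = 0.16 × 0.206017 = 0.0329627
  π_III·f_III = 0.36 × 0.0863577 = 0.0310888
  π_IV·f_IV = 0.11 × 0.0075403 = 0.000829433
Sum: 4.00478e-06 + 0.0329627 + 0.0310888 + 0.000829433 = 0.0648849
P(Component II | 7 successes out of 11) ≈ 0.508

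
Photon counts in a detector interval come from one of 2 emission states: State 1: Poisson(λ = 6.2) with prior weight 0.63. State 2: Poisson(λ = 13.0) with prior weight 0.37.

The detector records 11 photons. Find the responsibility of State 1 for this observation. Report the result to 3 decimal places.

0.307

The responsibility of component k is w_k f_k(x) divided by Σ_j w_j f_j(x).
Poisson probabilities:
  f_1 = e^(−6.2)·6.2^11/11! = 0.0264562
  f_2 = e^(−13.0)·13.0^11/11! = 0.101483
Prior × likelihood for each component:
  w_1·f_1 = 0.63 × 0.0264562 = 0.0166674
  w_2·f_2 = 0.37 × 0.101483 = 0.0375487
Sum: 0.0166674 + 0.0375487 = 0.0542161
So the posterior for State 1 is 0.0166674 / 0.0542161 ≈ 0.307.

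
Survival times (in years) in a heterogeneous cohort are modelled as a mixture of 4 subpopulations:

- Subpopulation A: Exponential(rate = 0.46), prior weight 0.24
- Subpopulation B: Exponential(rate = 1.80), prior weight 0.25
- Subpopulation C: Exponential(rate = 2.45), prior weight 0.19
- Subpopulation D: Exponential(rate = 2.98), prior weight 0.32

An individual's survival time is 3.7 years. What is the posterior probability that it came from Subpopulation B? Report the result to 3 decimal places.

0.028

Posterior ∝ prior × likelihood, so P(k | x) ∝ w_k f_k(x); normalise over all components.
Evaluate each component's likelihood at the observed value:
  f_A = 0.0838665
  f_B = 0.00230606
  f_C = 0.000283326
  f_D = 4.84937e-05
Prior × likelihood for each component:
  w_A·f_A = 0.24 × 0.0838665 = 0.020128
  w_B·f_B = 0.25 × 0.00230606 = 0.000576516
  w_C·f_C = 0.19 × 0.000283326 = 5.3832e-05
  w_D·f_D = 0.32 × 4.84937e-05 = 1.5518e-05
Evidence: 0.020128 + 0.000576516 + 5.3832e-05 + 1.5518e-05 = 0.0207738
P(Subpopulation B | data) = 0.000576516 / 0.0207738 ≈ 0.028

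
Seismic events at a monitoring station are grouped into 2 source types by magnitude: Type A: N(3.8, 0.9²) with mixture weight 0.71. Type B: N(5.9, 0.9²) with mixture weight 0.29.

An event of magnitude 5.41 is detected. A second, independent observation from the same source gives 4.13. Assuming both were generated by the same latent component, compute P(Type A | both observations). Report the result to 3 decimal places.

Apply Bayes' rule: the posterior for each component is proportional to its prior times its likelihood at x.
Since both observations come from the same component, the likelihood for component k is f_k(x₁)·f_k(x₂).
  p_A = [(1/(0.9·√(2π)))·exp(−(5.41−3.8)²/(2·0.9²)) = 0.443269·exp(-1.60006) = 0.089489] × [0.414451] = 0.0370888
  p_B = [(1/(0.9·√(2π)))·exp(−(5.41−5.9)²/(2·0.9²)) = 0.443269·exp(-0.14821) = 0.382209] × [0.06409] = 0.0244958
Unnormalised posteriors:
  π_A·p_A = 0.71 × 0.0370888 = 0.0263331
  π_B·p_B = 0.29 × 0.0244958 = 0.00710377
Marginal: 0.0263331 + 0.00710377 = 0.0334368
So the posterior for Type A is 0.0263331 / 0.0334368 ≈ 0.788.

0.788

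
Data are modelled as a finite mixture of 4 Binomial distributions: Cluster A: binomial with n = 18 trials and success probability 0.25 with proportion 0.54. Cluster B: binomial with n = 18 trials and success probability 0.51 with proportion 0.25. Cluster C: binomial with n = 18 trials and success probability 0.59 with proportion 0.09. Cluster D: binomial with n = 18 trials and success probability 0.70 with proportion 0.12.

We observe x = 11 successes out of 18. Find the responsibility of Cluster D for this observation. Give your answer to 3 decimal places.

0.248

P(component k | x) = π_k·f_k(x) / marginal(x), where marginal(x) = Σ_j π_j·f_j(x).
Evaluate each component's likelihood at the observed value:
  p_A = 0.0010128
  p_B = 0.131039
  p_C = 0.186902
  p_D = 0.13762
Multiply by the mixture weights:
  π_A·p_A = 0.54 × 0.0010128 = 0.000546912
  π_B·p_B = 0.25 × 0.131039 = 0.0327597
  π_C·p_C = 0.09 × 0.186902 = 0.0168212
  π_D·p_D = 0.12 × 0.13762 = 0.0165144
Normaliser: 0.000546912 + 0.0327597 + 0.0168212 + 0.0165144 = 0.0666422
Responsibility of Cluster D: 0.0165144 / 0.0666422 ≈ 0.248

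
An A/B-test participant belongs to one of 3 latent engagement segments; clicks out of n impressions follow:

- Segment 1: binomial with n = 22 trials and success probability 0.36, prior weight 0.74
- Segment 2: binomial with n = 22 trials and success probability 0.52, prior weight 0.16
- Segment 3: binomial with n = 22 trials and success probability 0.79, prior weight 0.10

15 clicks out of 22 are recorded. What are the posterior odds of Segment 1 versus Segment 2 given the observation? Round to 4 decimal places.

0.1394

Since P(k|x) ∝ π_k f_k(x), the posterior odds are π_i f_i(x) / (π_j f_j(x)).
Evaluate each component's likelihood at the observed value:
  L_1 = C(22,15)·0.36^15·0.64^7 = 170544·2.21074e-07·0.0439805 = 0.00165819
  L_2 = C(22,15)·0.52^15·0.48^7 = 170544·5.49604e-05·0.00587068 = 0.0550269
  L_3 = C(22,15)·0.79^15·0.21^7 = 170544·0.0291344·1.80109e-05 = 0.0894907
Odds = (0.74/0.16) × (0.00165819/0.0550269) = 4.625 × 0.0301341 ≈ 0.1394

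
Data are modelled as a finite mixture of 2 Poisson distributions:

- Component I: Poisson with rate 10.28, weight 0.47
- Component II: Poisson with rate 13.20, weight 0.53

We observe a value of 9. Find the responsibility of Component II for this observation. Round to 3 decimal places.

0.366

Posterior ∝ prior × likelihood, so P(k | x) ∝ w_k f_k(x); normalise over all components.
Component likelihoods at x = 9:
  L_I = e^(−10.28)·10.28^9/9! = 0.121235
  L_II = e^(−13.20)·13.20^9/9! = 0.0620462
Multiply by the mixture weights:
  w_I·L_I = 0.47 × 0.121235 = 0.0569804
  w_II·L_II = 0.53 × 0.0620462 = 0.0328845
Denominator: 0.0569804 + 0.0328845 = 0.0898649
Responsibility of Component II: 0.0328845 / 0.0898649 ≈ 0.366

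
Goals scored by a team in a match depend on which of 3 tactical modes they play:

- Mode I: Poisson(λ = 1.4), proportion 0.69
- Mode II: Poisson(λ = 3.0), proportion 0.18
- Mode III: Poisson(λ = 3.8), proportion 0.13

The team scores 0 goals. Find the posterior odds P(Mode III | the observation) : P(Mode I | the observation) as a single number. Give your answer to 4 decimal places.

Since P(k|x) ∝ π_k f_k(x), the posterior odds are π_i f_i(x) / (π_j f_j(x)).
Component likelihoods at x = 0 goals:
  L_I = 0.246597
  L_II = 0.0497871
  L_III = 0.0223708
0.0029082 / 0.170152 ≈ 0.0171

0.0171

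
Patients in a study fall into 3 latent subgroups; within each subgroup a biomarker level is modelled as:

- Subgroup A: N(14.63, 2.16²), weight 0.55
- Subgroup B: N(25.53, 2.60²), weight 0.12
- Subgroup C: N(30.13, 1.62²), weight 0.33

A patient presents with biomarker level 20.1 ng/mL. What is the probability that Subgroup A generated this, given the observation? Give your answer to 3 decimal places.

By Bayes' theorem, P(k | x) = P(Z=k) f_k(x) / Σ_j P(Z=j) f_j(x).
Normal densities:
  p_A = 0.00747949
  p_B = 0.0173305
  p_C = 1.16818e-09
Weight by the priors:
  P(Z=A)·p_A = 0.55 × 0.00747949 = 0.00411372
  P(Z=B)·p_B = 0.12 × 0.0173305 = 0.00207966
  P(Z=C)·p_C = 0.33 × 1.16818e-09 = 3.85498e-10
Marginal: 0.00411372 + 0.00207966 + 3.85498e-10 = 0.00619338
So the posterior for Subgroup A is 0.00411372 / 0.00619338 ≈ 0.664.

0.664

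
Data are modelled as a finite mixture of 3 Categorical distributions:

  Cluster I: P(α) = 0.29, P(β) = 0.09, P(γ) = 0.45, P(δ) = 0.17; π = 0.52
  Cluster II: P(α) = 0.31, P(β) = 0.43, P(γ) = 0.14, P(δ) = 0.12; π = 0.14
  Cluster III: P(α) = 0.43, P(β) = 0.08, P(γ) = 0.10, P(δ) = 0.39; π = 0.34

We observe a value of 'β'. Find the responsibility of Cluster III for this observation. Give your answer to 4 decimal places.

0.2027

Posterior ∝ prior × likelihood, so P(k | x) ∝ w_k f_k(x); normalise over all components.
Categorical probabilities:
  f_I = P(β | comp) = 0.09
  f_II = P(β | comp) = 0.43
  f_III = P(β | comp) = 0.08
Weight by the priors:
  w_I·f_I = 0.52 × 0.09 = 0.0468
  w_II·f_II = 0.14 × 0.43 = 0.0602
  w_III·f_III = 0.34 × 0.08 = 0.0272
Normaliser: 0.0468 + 0.0602 + 0.0272 = 0.1342
P(Cluster III | x) ≈ 0.2027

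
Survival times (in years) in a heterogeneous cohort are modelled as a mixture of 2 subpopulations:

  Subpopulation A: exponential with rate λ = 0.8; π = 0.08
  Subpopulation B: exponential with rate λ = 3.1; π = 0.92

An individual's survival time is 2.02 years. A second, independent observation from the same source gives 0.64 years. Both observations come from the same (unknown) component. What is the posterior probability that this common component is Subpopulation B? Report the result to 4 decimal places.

Apply Bayes' rule: the posterior for each component is proportional to its prior times its likelihood at x.
Since both observations come from the same component, the likelihood for component k is f_k(x₁)·f_k(x₂).
  f_A = [0.158954] × [0.479437] = 0.0762081
  f_B = [0.00591302] × [0.426306] = 0.00252076
Prior × likelihood for each component:
  π_A·f_A = 0.08 × 0.0762081 = 0.00609665
  π_B·f_B = 0.92 × 0.00252076 = 0.0023191
Sum: 0.00609665 + 0.0023191 = 0.00841575
So the posterior for Subpopulation B is 0.0023191 / 0.00841575 ≈ 0.2756.

0.2756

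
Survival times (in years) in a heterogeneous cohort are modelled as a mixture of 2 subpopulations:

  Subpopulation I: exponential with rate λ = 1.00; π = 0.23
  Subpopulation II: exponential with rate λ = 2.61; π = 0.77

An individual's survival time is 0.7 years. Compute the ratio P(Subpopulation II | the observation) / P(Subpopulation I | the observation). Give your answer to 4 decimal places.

Only the two components matter; the odds are (P(Z=i) f_i(x)) / (P(Z=j) f_j(x)).
Exponential densities:
  f_I = 1.00·e^(−1.00·0.7) = 1.00·e^(−0.7000) = 0.496585
  f_II = 2.61·e^(−2.61·0.7) = 2.61·e^(−1.8270) = 0.419937
0.323352 / 0.114215 ≈ 2.8311

2.8311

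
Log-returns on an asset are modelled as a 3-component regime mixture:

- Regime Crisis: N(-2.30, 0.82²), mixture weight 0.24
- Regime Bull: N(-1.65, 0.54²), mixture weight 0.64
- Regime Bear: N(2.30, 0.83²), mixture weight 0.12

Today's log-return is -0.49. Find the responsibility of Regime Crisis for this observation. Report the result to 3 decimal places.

0.178

The responsibility of component k is P(Z=k) f_k(x) divided by Σ_j P(Z=j) f_j(x).
Normal densities:
  L_Crisis = (1/(0.82·√(2π)))·exp(−(-0.49−-2.30)²/(2·0.82²)) = 0.486515·exp(-2.43612) = 0.0425697
  L_Bull = (1/(0.54·√(2π)))·exp(−(-0.49−-1.65)²/(2·0.54²)) = 0.738782·exp(-2.30727) = 0.0735329
  L_Bear = (1/(0.83·√(2π)))·exp(−(-0.49−2.30)²/(2·0.83²)) = 0.480653·exp(-5.64966) = 0.00169128
Prior × likelihood for each component:
  P(Z=Crisis)·L_Crisis = 0.24 × 0.0425697 = 0.0102167
  P(Z=Bull)·L_Bull = 0.64 × 0.0735329 = 0.047061
  P(Z=Bear)·L_Bear = 0.12 × 0.00169128 = 0.000202954
Normaliser: 0.0102167 + 0.047061 + 0.000202954 = 0.0574807
So the posterior for Regime Crisis is 0.0102167 / 0.0574807 ≈ 0.178.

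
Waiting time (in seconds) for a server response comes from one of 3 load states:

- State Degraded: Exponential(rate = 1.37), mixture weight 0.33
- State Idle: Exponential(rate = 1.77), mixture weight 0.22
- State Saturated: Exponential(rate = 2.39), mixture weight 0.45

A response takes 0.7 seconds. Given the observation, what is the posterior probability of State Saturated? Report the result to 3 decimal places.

0.414

The responsibility of component k is w_k f_k(x) divided by Σ_j w_j f_j(x).
Exponential densities:
  f_Degraded = 0.525088
  f_Idle = 0.512723
  f_Saturated = 0.448563
Unnormalised posteriors:
  w_Degraded·f_Degraded = 0.33 × 0.525088 = 0.173279
  w_Idle·f_Idle = 0.22 × 0.512723 = 0.112799
  w_Saturated·f_Saturated = 0.45 × 0.448563 = 0.201853
Evidence: 0.173279 + 0.112799 + 0.201853 = 0.487931
P(State Saturated | data) = 0.201853 / 0.487931 ≈ 0.414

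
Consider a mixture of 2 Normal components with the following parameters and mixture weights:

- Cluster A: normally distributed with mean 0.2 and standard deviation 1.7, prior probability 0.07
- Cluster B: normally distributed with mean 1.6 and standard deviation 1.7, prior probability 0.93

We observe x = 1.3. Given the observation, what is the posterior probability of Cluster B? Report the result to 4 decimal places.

0.9416

Apply Bayes' rule: the posterior for each component is proportional to its prior times its likelihood at x.
Normal densities:
  p_A = (1/(1.7·√(2π)))·exp(−(1.3−0.2)²/(2·1.7²)) = 0.234672·exp(-0.20934) = 0.190346
  p_B = (1/(1.7·√(2π)))·exp(−(1.3−1.6)²/(2·1.7²)) = 0.234672·exp(-0.01557) = 0.231046
Weight by the priors:
  w_A·p_A = 0.07 × 0.190346 = 0.0133243
  w_B·p_B = 0.93 × 0.231046 = 0.214873
Evidence: 0.0133243 + 0.214873 = 0.228197
So the posterior for Cluster B is 0.214873 / 0.228197 ≈ 0.9416.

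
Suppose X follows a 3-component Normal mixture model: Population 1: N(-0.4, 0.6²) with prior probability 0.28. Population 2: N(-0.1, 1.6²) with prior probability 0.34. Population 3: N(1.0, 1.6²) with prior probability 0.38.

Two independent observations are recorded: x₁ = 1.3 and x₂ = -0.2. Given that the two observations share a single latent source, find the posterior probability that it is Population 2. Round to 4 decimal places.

0.4228

Posterior ∝ prior × likelihood, so P(k | x) ∝ w_k f_k(x); normalise over all components.
Since both observations come from the same component, the likelihood for component k is f_k(x₁)·f_k(x₂).
  p_1 = [0.0120102] × [0.628972] = 0.00755406
  p_2 = [0.170034] × [0.248852] = 0.0423135
  p_3 = [0.244994] × [0.188211] = 0.0461106
Weight by the priors:
  w_1·p_1 = 0.28 × 0.00755406 = 0.00211514
  w_2·p_2 = 0.34 × 0.0423135 = 0.0143866
  w_3·p_3 = 0.38 × 0.0461106 = 0.017522
Evidence: 0.00211514 + 0.0143866 + 0.017522 = 0.0340237
Responsibility of Population 2: 0.0143866 / 0.0340237 ≈ 0.4228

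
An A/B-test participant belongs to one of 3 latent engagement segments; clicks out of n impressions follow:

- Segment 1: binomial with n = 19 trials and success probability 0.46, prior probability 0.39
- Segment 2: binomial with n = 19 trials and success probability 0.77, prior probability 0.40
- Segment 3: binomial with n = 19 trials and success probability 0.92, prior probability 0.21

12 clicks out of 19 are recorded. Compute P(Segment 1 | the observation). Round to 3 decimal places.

The responsibility of component k is w_k f_k(x) divided by Σ_j w_j f_j(x).
Component likelihoods at x = 12 clicks out of 19:
  f_1 = C(19,12)·0.46^12·0.54^7 = 50388·8.97623e-05·0.0133893 = 0.0605588
  f_2 = C(19,12)·0.77^12·0.23^7 = 50388·0.0434399·3.40483e-05 = 0.0745265
  f_3 = C(19,12)·0.92^12·0.08^7 = 50388·0.367666·2.09715e-08 = 0.000388518
Multiply by the mixture weights:
  w_1·f_1 = 0.39 × 0.0605588 = 0.0236179
  w_2·f_2 = 0.40 × 0.0745265 = 0.0298106
  w_3·f_3 = 0.21 × 0.000388518 = 8.15887e-05
Normaliser: 0.0236179 + 0.0298106 + 8.15887e-05 = 0.0535101
P(Segment 1 | data) = 0.0236179 / 0.0535101 ≈ 0.441

0.441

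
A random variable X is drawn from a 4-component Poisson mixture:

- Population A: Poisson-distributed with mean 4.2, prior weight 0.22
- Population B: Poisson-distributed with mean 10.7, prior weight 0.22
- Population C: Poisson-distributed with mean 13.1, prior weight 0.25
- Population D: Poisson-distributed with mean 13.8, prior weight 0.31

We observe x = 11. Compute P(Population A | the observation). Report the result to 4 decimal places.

0.0075

Posterior ∝ prior × likelihood, so P(k | x) ∝ P(Z=k) f_k(x); normalise over all components.
Evaluate each component's likelihood at the observed value:
  p_A = 0.00269494
  p_B = 0.118882
  p_C = 0.0999012
  p_D = 0.0879529
Prior × likelihood for each component:
  P(Z=A)·p_A = 0.22 × 0.00269494 = 0.000592888
  P(Z=B)·p_B = 0.22 × 0.118882 = 0.026154
  P(Z=C)·p_C = 0.25 × 0.0999012 = 0.0249753
  P(Z=D)·p_D = 0.31 × 0.0879529 = 0.0272654
Normaliser: 0.000592888 + 0.026154 + 0.0249753 + 0.0272654 = 0.0789876
Responsibility of Population A: 0.000592888 / 0.0789876 ≈ 0.0075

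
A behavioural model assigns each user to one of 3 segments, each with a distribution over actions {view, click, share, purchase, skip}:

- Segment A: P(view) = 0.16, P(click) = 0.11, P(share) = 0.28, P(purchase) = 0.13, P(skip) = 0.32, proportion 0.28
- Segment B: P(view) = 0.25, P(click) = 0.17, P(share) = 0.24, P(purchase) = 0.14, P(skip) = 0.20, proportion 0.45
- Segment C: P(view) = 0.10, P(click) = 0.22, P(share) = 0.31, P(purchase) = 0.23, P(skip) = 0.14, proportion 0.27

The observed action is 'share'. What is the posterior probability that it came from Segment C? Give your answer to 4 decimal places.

0.3099

P(component k | x) = π_k·f_k(x) / marginal(x), where marginal(x) = Σ_j π_j·f_j(x).
Component likelihoods at x = 'share':
  f_A = P(share | comp) = 0.28
  f_B = P(share | comp) = 0.24
  f_C = P(share | comp) = 0.31
Prior × likelihood for each component:
  π_A·f_A = 0.28 × 0.28 = 0.0784
  π_B·f_B = 0.45 × 0.24 = 0.108
  π_C·f_C = 0.27 × 0.31 = 0.0837
Normaliser: 0.0784 + 0.108 + 0.0837 = 0.2701
So the posterior for Segment C is 0.0837 / 0.2701 ≈ 0.3099.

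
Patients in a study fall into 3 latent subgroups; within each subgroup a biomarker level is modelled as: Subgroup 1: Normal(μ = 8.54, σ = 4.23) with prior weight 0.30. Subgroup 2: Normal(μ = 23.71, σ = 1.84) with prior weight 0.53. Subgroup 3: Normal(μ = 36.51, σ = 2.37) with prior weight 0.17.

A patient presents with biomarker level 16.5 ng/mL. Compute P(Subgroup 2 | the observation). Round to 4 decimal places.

0.0109

Posterior ∝ prior × likelihood, so P(k | x) ∝ π_k f_k(x); normalise over all components.
Evaluate each component's likelihood at the observed value:
  p_1 = 0.0160552
  p_2 = 0.000100441
  p_3 = 5.5827e-17
Multiply by the mixture weights:
  π_1·p_1 = 0.30 × 0.0160552 = 0.00481657
  π_2·p_2 = 0.53 × 0.000100441 = 5.32337e-05
  π_3·p_3 = 0.17 × 5.5827e-17 = 9.49059e-18
Sum: 0.00481657 + 5.32337e-05 + 9.49059e-18 = 0.00486981
P(Subgroup 2 | 16.5 ng/mL) = 5.32337e-05 / 0.00486981 ≈ 0.0109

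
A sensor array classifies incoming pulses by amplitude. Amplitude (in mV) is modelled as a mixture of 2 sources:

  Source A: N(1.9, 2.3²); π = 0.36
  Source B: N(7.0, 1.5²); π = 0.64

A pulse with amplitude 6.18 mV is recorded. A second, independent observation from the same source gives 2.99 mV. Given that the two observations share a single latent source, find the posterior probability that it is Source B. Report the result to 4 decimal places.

Apply Bayes' rule: the posterior for each component is proportional to its prior times its likelihood at x.
Since both observations come from the same component, the likelihood for component k is f_k(x₁)·f_k(x₂).
  p_A = [(1/(2.3·√(2π)))·exp(−(6.18−1.9)²/(2·2.3²)) = 0.173453·exp(-1.73142) = 0.030707] × [0.155029] = 0.00476047
  p_B = [(1/(1.5·√(2π)))·exp(−(6.18−7.0)²/(2·1.5²)) = 0.265962·exp(-0.14942) = 0.229048] × [0.00746329] = 0.00170945
Weight by the priors:
  P(Z=A)·p_A = 0.36 × 0.00476047 = 0.00171377
  P(Z=B)·p_B = 0.64 × 0.00170945 = 0.00109405
Normaliser: 0.00171377 + 0.00109405 = 0.00280781
P(Source B | x₁,x₂) ≈ 0.3896

0.3896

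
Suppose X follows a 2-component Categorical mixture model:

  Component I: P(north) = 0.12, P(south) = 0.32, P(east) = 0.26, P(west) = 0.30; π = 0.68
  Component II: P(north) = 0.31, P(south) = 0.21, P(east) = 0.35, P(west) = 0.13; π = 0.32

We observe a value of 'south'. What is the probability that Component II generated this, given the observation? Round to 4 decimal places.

0.2360

By Bayes' theorem, P(k | x) = P(Z=k) f_k(x) / Σ_j P(Z=j) f_j(x).
Categorical probabilities:
  f_I = 0.32
  f_II = 0.21
Weight by the priors:
  P(Z=I)·f_I = 0.68 × 0.32 = 0.2176
  P(Z=II)·f_II = 0.32 × 0.21 = 0.0672
Normaliser: 0.2176 + 0.0672 = 0.2848
P(Component II | x) ≈ 0.2360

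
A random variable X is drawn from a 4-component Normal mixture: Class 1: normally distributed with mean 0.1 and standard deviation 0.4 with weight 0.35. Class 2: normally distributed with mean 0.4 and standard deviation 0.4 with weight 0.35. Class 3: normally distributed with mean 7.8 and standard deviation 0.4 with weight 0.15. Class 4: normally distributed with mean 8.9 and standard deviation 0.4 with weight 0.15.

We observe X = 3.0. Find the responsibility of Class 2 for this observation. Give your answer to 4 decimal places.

Apply Bayes' rule: the posterior for each component is proportional to its prior times its likelihood at x.
Normal densities:
  L_1 = (1/(0.4·√(2π)))·exp(−(3.0−0.1)²/(2·0.4²)) = 0.997356·exp(-26.28125) = 3.84634e-12
  L_2 = (1/(0.4·√(2π)))·exp(−(3.0−0.4)²/(2·0.4²)) = 0.997356·exp(-21.12500) = 6.67389e-10
  L_3 = (1/(0.4·√(2π)))·exp(−(3.0−7.8)²/(2·0.4²)) = 0.997356·exp(-72.00000) = 5.36596e-32
  L_4 = (1/(0.4·√(2π)))·exp(−(3.0−8.9)²/(2·0.4²)) = 0.997356·exp(-108.78125) = 5.69841e-48
Weight by the priors:
  π_1·L_1 = 0.35 × 3.84634e-12 = 1.34622e-12
  π_2·L_2 = 0.35 × 6.67389e-10 = 2.33586e-10
  π_3·L_3 = 0.15 × 5.36596e-32 = 8.04894e-33
  π_4·L_4 = 0.15 × 5.69841e-48 = 8.54761e-49
Normaliser: 1.34622e-12 + 2.33586e-10 + 8.04894e-33 + 8.54761e-49 = 2.34932e-10
So the posterior for Class 2 is 2.33586e-10 / 2.34932e-10 ≈ 0.9943.

0.9943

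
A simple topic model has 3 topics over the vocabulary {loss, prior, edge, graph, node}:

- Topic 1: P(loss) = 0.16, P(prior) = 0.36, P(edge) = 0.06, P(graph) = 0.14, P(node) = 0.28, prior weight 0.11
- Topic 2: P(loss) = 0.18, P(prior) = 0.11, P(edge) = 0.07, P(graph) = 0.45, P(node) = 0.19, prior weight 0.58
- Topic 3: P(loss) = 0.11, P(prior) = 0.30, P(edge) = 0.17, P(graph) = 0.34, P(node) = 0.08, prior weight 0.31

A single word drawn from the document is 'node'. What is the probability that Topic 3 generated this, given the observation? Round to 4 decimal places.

0.1496

By Bayes' theorem, P(k | x) = P(Z=k) f_k(x) / Σ_j P(Z=j) f_j(x).
Evaluate each component's likelihood at the observed value:
  p_1 = 0.28
  p_2 = 0.19
  p_3 = 0.08
Prior × likelihood for each component:
  P(Z=1)·p_1 = 0.11 × 0.28 = 0.0308
  P(Z=2)·p_2 = 0.58 × 0.19 = 0.1102
  P(Z=3)·p_3 = 0.31 × 0.08 = 0.0248
Denominator: 0.0308 + 0.1102 + 0.0248 = 0.1658
Responsibility of Topic 3: 0.0248 / 0.1658 ≈ 0.1496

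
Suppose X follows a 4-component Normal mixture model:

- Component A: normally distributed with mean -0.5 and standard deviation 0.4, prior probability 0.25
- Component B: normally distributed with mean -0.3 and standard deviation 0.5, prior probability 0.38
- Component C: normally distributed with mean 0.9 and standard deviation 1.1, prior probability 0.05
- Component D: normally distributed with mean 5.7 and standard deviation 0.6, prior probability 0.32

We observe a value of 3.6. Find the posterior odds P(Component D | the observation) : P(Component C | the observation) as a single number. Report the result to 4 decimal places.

The posterior odds equal the prior odds times the likelihood ratio: (π_i/π_j)·(f_i(x)/f_j(x)).
Evaluate each component's likelihood at the observed value:
  L_A = 1.53045e-23
  L_B = 4.90571e-14
  L_C = 0.0178341
  L_D = 0.00145447
0.000465431 / 0.000891703 ≈ 0.5220

0.5220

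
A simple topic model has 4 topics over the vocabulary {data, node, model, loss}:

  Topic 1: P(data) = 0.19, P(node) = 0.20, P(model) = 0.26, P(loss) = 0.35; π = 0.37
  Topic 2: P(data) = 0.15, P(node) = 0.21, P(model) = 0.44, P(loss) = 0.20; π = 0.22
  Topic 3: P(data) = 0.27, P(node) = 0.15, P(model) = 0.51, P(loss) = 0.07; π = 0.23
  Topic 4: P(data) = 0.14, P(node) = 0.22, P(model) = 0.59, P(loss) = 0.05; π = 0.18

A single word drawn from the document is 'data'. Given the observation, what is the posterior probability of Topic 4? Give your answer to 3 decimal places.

0.132

P(component k | x) = w_k·f_k(x) / marginal(x), where marginal(x) = Σ_j w_j·f_j(x).
Categorical probabilities:
  f_1 = P(data | comp) = 0.19
  f_2 = P(data | comp) = 0.15
  f_3 = P(data | comp) = 0.27
  f_4 = P(data | comp) = 0.14
Multiply by the mixture weights:
  w_1·f_1 = 0.37 × 0.19 = 0.0703
  w_2·f_2 = 0.22 × 0.15 = 0.033
  w_3·f_3 = 0.23 × 0.27 = 0.0621
  w_4·f_4 = 0.18 × 0.14 = 0.0252
Normaliser: 0.0703 + 0.033 + 0.0621 + 0.0252 = 0.1906
P(Topic 4 | data) = 0.0252 / 0.1906 ≈ 0.132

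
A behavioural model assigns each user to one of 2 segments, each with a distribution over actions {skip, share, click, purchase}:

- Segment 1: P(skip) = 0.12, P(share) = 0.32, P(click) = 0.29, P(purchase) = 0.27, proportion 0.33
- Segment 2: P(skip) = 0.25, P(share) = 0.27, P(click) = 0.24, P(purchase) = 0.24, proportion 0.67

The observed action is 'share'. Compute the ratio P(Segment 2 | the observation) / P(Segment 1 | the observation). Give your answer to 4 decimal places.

1.7131

Only the two components matter; the odds are (w_i f_i(x)) / (w_j f_j(x)).
Component likelihoods at x = 'share':
  f_1 = P(share | comp) = 0.32
  f_2 = P(share | comp) = 0.27
Odds = (0.67/0.33) × (0.27/0.32) = 2.0303 × 0.84375 ≈ 1.7131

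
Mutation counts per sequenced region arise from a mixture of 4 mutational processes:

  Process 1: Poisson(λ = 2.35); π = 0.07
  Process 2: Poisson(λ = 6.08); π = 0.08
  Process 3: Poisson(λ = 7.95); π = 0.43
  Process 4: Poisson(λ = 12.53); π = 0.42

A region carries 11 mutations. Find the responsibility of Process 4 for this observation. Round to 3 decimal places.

0.584

The responsibility of component k is π_k f_k(x) divided by Σ_j π_j f_j(x).
Evaluate each component's likelihood at the observed value:
  f_1 = e^(−2.35)·2.35^11/11! = 2.88402e-05
  f_2 = e^(−6.08)·6.08^11/11! = 0.0240588
  f_3 = e^(−7.95)·7.95^11/11! = 0.070834
  f_4 = e^(−12.53)·12.53^11/11! = 0.108292
Multiply by the mixture weights:
  π_1·f_1 = 0.07 × 2.88402e-05 = 2.01882e-06
  π_2·f_2 = 0.08 × 0.0240588 = 0.0019247
  π_3·f_3 = 0.43 × 0.070834 = 0.0304586
  π_4·f_4 = 0.42 × 0.108292 = 0.0454826
Denominator: 2.01882e-06 + 0.0019247 + 0.0304586 + 0.0454826 = 0.0778679
P(Process 4 | data) ≈ 0.584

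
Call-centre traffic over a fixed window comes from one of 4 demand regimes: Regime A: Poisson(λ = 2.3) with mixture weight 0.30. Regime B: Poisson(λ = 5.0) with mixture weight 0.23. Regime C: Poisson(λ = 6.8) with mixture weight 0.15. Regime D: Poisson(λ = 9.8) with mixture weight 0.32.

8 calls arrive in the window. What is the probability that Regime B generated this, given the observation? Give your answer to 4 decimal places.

P(component k | x) = π_k·f_k(x) / marginal(x), where marginal(x) = Σ_j π_j·f_j(x).
Component likelihoods at x = 8 calls:
  L_A = 0.00194726
  L_B = 0.065278
  L_C = 0.126284
  L_D = 0.117004
Weight by the priors:
  π_A·L_A = 0.30 × 0.00194726 = 0.000584179
  π_B·L_B = 0.23 × 0.065278 = 0.0150139
  π_C·L_C = 0.15 × 0.126284 = 0.0189426
  π_D·L_D = 0.32 × 0.117004 = 0.0374414
Marginal: 0.000584179 + 0.0150139 + 0.0189426 + 0.0374414 = 0.0719821
P(Regime B | 8 calls) = 0.0150139 / 0.0719821 ≈ 0.2086

0.2086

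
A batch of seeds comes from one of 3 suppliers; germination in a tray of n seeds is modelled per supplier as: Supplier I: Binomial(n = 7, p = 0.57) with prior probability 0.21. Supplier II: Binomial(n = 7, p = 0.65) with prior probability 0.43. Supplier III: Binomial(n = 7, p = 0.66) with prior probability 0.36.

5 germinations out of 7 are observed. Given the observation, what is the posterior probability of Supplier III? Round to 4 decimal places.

By Bayes' theorem, P(k | x) = w_k f_k(x) / Σ_j w_j f_j(x).
Component likelihoods at x = 5 germinations out of 7:
  f_I = C(7,5)·0.57^5·0.43^2 = 21·0.0601692·0.1849 = 0.233631
  f_II = C(7,5)·0.65^5·0.35^2 = 21·0.116029·0.1225 = 0.298485
  f_III = C(7,5)·0.66^5·0.34^2 = 21·0.125233·0.1156 = 0.304016
Prior × likelihood for each component:
  w_I·f_I = 0.21 × 0.233631 = 0.0490625
  w_II·f_II = 0.43 × 0.298485 = 0.128348
  w_III·f_III = 0.36 × 0.304016 = 0.109446
Denominator: 0.0490625 + 0.128348 + 0.109446 = 0.286857
P(Supplier III | the observation) ≈ 0.3815

0.3815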